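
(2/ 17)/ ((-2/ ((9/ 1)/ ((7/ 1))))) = -9/ 119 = -0.08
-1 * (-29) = 29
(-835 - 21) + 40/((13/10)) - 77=-11729/13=-902.23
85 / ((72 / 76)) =1615 / 18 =89.72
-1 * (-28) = 28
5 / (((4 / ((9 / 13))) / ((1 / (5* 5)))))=9 / 260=0.03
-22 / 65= -0.34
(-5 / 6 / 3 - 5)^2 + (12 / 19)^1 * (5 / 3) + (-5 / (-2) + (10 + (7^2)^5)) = 1738917887749 / 6156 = 282475290.41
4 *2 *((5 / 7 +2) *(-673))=-102296 / 7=-14613.71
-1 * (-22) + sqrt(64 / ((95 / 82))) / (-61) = 22 - 8 * sqrt(7790) / 5795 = 21.88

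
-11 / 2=-5.50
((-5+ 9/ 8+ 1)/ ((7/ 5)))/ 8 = -115/ 448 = -0.26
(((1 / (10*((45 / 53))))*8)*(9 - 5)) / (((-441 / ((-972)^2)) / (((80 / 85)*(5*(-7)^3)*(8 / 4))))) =2215600128 / 85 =26065883.86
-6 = -6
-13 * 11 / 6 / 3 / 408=-143 / 7344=-0.02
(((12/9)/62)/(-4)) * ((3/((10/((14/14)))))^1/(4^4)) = -1/158720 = -0.00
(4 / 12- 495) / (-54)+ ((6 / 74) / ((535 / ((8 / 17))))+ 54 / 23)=7214926312 / 626927445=11.51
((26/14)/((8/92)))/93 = 299/1302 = 0.23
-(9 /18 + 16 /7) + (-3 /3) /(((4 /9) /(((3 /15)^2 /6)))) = -3921 /1400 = -2.80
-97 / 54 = -1.80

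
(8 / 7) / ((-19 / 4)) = -32 / 133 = -0.24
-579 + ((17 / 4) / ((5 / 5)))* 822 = 5829 / 2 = 2914.50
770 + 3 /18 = 4621 /6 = 770.17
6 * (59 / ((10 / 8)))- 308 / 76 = 26519 / 95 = 279.15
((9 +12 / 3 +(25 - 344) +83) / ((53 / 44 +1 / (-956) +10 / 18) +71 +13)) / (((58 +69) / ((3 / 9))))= -1758801 / 257701415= -0.01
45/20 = 9/4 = 2.25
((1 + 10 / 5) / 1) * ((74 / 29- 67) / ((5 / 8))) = -44856 / 145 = -309.35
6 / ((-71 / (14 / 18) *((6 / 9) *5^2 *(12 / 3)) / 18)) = -63 / 3550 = -0.02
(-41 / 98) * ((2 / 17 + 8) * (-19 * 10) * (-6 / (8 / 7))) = -806265 / 238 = -3387.67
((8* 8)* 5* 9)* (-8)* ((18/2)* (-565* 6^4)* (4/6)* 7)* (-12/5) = -1700577607680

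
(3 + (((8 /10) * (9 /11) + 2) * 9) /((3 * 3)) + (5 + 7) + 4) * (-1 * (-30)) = 7146 /11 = 649.64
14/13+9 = 131/13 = 10.08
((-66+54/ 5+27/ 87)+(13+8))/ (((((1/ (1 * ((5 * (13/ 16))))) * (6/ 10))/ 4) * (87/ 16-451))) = 2.06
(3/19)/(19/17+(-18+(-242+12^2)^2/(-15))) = -765/3183887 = -0.00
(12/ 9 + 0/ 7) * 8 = 10.67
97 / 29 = 3.34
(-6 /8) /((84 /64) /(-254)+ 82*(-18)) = 1016 /1999495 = 0.00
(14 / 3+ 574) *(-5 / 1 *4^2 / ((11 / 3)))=-12625.45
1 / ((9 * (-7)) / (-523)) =523 / 63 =8.30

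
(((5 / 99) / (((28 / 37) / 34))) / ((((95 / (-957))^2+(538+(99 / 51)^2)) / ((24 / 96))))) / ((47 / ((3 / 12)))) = 8408280155 / 1509694165098112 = 0.00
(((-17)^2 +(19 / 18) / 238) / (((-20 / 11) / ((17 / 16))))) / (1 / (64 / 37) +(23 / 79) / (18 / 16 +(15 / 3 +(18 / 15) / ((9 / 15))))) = -13986759215 / 50846292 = -275.08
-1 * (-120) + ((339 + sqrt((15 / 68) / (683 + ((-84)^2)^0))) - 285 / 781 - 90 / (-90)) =sqrt(4845) / 3876 + 358975 / 781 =459.65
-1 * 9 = -9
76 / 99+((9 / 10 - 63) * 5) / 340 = -9799 / 67320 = -0.15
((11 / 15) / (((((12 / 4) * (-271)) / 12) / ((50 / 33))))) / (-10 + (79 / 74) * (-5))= 592 / 553653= 0.00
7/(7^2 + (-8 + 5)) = 7/46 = 0.15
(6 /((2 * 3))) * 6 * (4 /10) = 12 /5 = 2.40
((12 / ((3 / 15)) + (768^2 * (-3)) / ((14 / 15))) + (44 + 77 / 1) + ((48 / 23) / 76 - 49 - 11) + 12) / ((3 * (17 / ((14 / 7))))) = -11598075098 / 156009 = -74342.35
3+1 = 4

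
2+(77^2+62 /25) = 148337 /25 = 5933.48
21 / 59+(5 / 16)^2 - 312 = -4705597 / 15104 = -311.55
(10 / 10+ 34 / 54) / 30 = 0.05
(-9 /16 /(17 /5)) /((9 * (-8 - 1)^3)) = 5 /198288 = 0.00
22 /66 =1 /3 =0.33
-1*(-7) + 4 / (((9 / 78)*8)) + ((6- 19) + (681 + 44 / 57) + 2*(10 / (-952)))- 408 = 1230365 / 4522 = 272.08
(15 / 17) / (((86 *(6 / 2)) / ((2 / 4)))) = 5 / 2924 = 0.00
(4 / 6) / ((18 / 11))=11 / 27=0.41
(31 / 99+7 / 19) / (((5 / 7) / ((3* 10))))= 17948 / 627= 28.63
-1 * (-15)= 15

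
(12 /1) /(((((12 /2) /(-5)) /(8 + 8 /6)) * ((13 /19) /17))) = -90440 /39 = -2318.97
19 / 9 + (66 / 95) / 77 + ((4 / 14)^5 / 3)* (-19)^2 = 33758609 / 14369985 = 2.35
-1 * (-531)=531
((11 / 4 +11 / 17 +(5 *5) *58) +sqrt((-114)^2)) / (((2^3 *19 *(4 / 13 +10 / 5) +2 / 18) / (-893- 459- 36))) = -4327163217 / 697901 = -6200.25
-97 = -97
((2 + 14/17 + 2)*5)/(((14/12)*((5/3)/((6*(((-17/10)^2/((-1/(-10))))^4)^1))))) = 454244911011/8750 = 51913704.12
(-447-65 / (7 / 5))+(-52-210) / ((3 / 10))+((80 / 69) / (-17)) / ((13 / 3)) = -145893946 / 106743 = -1366.78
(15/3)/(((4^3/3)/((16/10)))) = 0.38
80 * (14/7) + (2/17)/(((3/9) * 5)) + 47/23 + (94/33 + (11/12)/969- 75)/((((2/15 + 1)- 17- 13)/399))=43183463391/37246660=1159.39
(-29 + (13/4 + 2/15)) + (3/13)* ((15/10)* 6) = -18361/780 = -23.54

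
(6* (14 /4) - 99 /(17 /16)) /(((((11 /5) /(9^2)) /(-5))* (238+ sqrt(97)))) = 3865050 /69113 - 276075* sqrt(97) /1174921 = 53.61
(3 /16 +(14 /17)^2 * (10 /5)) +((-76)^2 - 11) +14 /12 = 80009681 /13872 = 5767.71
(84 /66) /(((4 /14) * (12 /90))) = 735 /22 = 33.41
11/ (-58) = -11/ 58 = -0.19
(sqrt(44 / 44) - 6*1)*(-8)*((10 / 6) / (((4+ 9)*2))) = 100 / 39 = 2.56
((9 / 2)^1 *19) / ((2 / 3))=513 / 4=128.25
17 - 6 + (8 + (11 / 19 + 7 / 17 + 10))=9687 / 323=29.99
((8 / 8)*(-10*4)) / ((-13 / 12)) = 480 / 13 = 36.92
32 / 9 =3.56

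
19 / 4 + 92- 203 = -425 / 4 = -106.25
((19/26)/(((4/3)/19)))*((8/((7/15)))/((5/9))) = 29241/91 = 321.33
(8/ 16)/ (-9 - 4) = -0.04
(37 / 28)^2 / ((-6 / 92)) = -31487 / 1176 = -26.77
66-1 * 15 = 51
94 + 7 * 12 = 178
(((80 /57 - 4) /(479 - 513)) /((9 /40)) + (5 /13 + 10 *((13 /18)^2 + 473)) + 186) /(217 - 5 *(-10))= 3348090673 /181623546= 18.43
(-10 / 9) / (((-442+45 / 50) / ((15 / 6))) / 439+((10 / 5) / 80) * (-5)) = 878000 / 416367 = 2.11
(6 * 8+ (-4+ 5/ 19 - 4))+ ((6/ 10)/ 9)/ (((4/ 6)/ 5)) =1549/ 38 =40.76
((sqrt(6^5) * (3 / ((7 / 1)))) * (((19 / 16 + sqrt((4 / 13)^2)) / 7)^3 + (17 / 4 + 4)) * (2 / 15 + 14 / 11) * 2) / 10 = 6654130131843 * sqrt(6) / 185679894400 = 87.78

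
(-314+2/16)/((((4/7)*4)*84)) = -837/512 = -1.63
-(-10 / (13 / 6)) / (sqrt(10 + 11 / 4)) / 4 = 10 * sqrt(51) / 221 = 0.32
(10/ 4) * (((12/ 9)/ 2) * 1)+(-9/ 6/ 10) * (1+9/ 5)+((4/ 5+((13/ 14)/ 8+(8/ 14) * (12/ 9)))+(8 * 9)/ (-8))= -6.08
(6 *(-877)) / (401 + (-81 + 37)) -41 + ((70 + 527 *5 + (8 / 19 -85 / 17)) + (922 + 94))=8276801 / 2261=3660.68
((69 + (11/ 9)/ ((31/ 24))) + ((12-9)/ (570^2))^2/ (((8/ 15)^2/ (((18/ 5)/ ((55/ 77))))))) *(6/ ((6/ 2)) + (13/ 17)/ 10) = 95760496342868227/ 659320003200000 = 145.24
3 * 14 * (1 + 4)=210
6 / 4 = 3 / 2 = 1.50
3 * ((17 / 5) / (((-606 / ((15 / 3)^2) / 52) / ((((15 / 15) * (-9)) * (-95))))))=-1889550 / 101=-18708.42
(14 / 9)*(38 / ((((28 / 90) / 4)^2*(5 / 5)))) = 68400 / 7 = 9771.43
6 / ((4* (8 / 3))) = 9 / 16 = 0.56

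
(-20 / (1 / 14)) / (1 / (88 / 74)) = -12320 / 37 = -332.97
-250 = -250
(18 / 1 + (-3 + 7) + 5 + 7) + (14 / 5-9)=139 / 5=27.80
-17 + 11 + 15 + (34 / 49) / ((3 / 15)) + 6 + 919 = 45936 / 49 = 937.47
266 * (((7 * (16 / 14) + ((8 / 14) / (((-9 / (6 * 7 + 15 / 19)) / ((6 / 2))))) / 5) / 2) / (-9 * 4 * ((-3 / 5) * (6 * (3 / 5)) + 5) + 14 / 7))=-10590 / 1253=-8.45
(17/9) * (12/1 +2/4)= 425/18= 23.61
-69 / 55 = -1.25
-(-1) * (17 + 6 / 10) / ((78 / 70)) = 616 / 39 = 15.79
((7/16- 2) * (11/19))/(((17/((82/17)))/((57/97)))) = -33825/224264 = -0.15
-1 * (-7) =7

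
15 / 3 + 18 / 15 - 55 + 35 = -69 / 5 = -13.80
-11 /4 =-2.75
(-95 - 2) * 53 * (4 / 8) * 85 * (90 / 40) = -3932865 / 8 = -491608.12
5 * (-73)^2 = 26645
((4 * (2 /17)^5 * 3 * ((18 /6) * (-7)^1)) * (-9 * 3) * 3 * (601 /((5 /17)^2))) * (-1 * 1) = -392563584 /122825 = -3196.12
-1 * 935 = -935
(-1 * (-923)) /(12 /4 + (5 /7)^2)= 45227 /172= 262.95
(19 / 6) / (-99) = -19 / 594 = -0.03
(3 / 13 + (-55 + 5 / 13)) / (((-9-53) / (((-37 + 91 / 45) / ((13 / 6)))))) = -1112818 / 78585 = -14.16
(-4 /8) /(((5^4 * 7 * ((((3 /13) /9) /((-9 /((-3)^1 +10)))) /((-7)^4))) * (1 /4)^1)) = 34398 /625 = 55.04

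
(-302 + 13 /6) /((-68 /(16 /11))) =3598 /561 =6.41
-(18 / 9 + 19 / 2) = -23 / 2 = -11.50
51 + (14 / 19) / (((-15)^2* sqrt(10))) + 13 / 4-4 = 50.25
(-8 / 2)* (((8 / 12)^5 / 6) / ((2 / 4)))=-128 / 729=-0.18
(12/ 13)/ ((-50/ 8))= -48/ 325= -0.15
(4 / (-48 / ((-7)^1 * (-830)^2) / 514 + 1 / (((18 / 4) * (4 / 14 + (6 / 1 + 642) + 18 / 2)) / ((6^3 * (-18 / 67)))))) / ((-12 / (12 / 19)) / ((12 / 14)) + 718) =-15281795208148 / 52155958531811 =-0.29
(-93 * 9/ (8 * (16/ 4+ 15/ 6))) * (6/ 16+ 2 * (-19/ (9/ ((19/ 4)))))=10137/ 32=316.78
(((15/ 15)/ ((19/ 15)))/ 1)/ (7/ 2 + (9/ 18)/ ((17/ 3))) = 255/ 1159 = 0.22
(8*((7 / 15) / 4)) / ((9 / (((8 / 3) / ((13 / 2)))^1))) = 224 / 5265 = 0.04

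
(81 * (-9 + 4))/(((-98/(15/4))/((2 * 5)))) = 30375/196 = 154.97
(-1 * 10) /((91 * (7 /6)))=-60 /637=-0.09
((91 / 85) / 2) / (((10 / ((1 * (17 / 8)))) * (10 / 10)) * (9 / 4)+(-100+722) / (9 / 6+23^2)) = 13793 / 303040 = 0.05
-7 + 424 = 417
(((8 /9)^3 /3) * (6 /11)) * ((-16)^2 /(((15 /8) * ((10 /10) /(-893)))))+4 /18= -1872730006 /120285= -15569.11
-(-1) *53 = 53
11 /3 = 3.67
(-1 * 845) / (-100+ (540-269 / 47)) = -39715 / 20411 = -1.95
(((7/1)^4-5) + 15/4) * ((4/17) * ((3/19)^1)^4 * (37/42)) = 9589401/31016398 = 0.31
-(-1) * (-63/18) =-7/2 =-3.50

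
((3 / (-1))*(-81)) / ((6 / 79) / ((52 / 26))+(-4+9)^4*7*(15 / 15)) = 19197 / 345628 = 0.06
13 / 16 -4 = -51 / 16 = -3.19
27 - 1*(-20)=47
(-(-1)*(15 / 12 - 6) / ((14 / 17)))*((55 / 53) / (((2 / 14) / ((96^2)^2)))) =-188608020480 / 53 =-3558641895.85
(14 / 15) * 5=4.67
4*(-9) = -36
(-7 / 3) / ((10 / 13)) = -91 / 30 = -3.03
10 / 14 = 5 / 7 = 0.71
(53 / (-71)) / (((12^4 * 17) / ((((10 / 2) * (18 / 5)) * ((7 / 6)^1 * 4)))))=-371 / 2085696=-0.00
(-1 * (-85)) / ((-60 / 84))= -119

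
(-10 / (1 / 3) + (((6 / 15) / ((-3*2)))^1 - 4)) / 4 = -8.52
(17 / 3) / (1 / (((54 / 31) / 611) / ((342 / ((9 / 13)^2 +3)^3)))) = 3456057024 / 1737067196111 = 0.00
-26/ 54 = -13/ 27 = -0.48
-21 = -21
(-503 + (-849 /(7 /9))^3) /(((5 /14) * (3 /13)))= -2319819050900 /147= -15781081978.91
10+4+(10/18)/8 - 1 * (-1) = 1085/72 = 15.07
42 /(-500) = -21 /250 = -0.08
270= 270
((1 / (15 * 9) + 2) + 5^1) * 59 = 55814 / 135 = 413.44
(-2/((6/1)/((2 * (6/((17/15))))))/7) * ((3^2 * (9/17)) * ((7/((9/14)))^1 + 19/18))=-58050/2023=-28.70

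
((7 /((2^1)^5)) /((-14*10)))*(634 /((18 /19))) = -6023 /5760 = -1.05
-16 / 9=-1.78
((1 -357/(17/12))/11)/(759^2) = -251/6336891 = -0.00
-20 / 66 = -10 / 33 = -0.30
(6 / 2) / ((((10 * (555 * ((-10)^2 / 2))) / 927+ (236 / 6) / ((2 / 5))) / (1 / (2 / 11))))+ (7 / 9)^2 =12868687 / 19907370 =0.65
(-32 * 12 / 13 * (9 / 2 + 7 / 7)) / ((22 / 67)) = -494.77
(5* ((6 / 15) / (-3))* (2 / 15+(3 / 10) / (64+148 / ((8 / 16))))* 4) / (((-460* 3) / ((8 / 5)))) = 7 / 16875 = 0.00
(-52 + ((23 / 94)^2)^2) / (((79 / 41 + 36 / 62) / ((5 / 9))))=-8599617247535 / 746474080656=-11.52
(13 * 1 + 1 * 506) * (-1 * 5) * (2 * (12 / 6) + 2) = -15570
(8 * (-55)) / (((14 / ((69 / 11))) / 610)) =-120257.14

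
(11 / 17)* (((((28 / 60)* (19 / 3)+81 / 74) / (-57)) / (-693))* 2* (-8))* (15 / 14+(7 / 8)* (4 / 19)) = -18018632 / 13518552915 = -0.00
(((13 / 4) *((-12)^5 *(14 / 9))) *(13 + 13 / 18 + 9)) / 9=-9528064 / 3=-3176021.33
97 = 97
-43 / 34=-1.26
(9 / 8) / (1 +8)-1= -0.88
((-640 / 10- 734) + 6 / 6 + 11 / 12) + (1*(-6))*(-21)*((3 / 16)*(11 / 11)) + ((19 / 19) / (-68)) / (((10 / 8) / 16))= -1576199 / 2040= -772.65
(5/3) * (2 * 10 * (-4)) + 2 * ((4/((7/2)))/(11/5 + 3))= -36280/273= -132.89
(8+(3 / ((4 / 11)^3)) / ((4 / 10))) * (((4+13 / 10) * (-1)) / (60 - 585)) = 1112417 / 672000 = 1.66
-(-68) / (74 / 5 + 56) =170 / 177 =0.96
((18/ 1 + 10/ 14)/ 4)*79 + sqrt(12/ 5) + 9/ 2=2*sqrt(15)/ 5 + 10475/ 28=375.66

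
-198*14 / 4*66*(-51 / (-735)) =-111078 / 35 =-3173.66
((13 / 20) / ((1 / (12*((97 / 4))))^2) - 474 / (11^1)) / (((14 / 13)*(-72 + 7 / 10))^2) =10224418035 / 1096043564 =9.33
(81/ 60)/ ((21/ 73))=657/ 140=4.69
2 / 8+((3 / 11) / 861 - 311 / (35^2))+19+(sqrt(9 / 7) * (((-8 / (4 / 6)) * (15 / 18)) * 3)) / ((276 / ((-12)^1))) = 90 * sqrt(7) / 161+41980231 / 2209900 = 20.48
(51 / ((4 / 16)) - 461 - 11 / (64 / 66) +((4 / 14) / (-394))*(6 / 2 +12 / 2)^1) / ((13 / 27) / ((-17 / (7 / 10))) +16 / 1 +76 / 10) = -11.38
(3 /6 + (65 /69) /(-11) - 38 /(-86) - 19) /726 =-0.02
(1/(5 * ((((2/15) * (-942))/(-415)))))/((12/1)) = 415/7536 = 0.06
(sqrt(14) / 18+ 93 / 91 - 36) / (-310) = 3183 / 28210 - sqrt(14) / 5580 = 0.11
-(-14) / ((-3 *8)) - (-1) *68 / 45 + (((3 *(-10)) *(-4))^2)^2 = 207360000.93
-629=-629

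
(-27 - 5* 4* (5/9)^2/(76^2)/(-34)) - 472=-499.00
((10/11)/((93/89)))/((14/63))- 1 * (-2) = 2017/341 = 5.91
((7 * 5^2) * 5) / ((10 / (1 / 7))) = 25 / 2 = 12.50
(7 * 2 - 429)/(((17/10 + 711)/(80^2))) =-26560000/7127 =-3726.67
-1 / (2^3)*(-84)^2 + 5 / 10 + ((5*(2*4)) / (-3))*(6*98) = -8721.50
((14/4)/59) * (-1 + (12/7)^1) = 5/118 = 0.04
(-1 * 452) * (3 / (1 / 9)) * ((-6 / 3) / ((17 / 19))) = 463752 / 17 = 27279.53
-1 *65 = -65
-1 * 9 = -9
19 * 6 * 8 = 912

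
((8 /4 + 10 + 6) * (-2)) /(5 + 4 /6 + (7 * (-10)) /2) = 27 /22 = 1.23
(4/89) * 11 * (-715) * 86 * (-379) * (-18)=-18457330320/89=-207385733.93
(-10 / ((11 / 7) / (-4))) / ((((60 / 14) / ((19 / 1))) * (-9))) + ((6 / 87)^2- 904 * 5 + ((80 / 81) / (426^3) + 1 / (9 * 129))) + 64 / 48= -4531.20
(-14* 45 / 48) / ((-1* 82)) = 105 / 656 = 0.16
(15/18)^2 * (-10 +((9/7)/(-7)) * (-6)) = -2725/441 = -6.18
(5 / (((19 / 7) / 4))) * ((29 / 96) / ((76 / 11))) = 0.32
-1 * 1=-1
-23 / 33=-0.70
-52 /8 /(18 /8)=-26 /9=-2.89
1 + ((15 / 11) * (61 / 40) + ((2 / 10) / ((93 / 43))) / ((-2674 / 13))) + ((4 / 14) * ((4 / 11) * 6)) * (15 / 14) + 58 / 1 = 2149751423 / 34815480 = 61.75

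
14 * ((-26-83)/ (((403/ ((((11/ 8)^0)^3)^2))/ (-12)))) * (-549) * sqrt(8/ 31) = -20106576 * sqrt(62)/ 12493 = -12672.64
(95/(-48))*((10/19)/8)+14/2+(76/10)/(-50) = 161227/24000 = 6.72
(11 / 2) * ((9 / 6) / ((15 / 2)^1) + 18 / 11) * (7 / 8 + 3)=3131 / 80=39.14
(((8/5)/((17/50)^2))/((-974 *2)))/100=-10/140743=-0.00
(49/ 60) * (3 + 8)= 539/ 60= 8.98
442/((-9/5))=-2210/9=-245.56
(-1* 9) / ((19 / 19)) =-9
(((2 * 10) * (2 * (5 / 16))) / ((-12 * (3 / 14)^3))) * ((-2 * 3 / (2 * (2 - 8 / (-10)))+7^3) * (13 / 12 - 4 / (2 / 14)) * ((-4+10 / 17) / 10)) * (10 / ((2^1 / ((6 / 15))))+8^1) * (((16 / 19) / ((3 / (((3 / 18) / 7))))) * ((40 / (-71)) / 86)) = 971761000 / 6676911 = 145.54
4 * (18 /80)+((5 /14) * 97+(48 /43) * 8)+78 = 184322 /1505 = 122.47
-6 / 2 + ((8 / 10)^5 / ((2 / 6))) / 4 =-8607 / 3125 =-2.75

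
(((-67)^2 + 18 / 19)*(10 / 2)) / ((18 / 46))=9810535 / 171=57371.55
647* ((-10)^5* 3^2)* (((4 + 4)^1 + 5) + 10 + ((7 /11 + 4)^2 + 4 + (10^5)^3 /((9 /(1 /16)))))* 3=-1467881250010250809200000 /121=-12131250000084717431404.96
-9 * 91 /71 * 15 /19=-12285 /1349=-9.11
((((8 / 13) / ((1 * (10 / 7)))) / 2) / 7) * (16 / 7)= 32 / 455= 0.07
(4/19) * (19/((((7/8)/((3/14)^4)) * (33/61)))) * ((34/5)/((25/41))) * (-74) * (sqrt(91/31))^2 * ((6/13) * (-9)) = 18348976656/102342625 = 179.29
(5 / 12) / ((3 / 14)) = 35 / 18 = 1.94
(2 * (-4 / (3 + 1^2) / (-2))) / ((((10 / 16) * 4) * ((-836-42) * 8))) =-1 / 17560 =-0.00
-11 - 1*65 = -76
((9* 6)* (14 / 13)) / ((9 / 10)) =840 / 13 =64.62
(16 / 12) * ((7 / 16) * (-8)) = -14 / 3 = -4.67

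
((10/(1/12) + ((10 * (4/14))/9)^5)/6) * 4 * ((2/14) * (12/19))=952764681280/131994060219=7.22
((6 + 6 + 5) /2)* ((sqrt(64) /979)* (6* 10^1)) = 4080 /979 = 4.17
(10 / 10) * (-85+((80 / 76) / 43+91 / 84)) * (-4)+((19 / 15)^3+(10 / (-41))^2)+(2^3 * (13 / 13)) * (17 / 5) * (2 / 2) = 1691182337818 / 4635147375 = 364.86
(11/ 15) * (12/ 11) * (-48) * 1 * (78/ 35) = -14976/ 175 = -85.58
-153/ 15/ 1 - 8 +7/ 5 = -84/ 5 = -16.80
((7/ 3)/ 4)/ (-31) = -7/ 372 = -0.02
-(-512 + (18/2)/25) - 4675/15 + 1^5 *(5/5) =15073/75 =200.97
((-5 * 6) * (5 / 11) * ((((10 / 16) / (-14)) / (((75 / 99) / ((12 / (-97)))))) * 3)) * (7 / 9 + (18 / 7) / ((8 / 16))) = -16785 / 9506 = -1.77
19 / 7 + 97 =698 / 7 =99.71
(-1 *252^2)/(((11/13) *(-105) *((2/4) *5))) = 78624/275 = 285.91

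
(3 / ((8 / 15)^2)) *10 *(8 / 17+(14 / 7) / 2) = 155.10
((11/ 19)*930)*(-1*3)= -30690/ 19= -1615.26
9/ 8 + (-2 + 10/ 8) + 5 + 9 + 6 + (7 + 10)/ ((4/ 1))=197/ 8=24.62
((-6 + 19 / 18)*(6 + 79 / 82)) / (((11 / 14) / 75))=-8893325 / 2706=-3286.52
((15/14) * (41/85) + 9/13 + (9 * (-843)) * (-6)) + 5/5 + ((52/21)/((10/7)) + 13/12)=4225818533/92820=45527.03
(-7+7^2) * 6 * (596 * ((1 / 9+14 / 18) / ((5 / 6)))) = 801024 / 5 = 160204.80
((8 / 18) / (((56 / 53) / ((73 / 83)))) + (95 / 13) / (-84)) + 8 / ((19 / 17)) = 38441329 / 5166252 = 7.44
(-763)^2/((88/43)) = 25033267/88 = 284468.94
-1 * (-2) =2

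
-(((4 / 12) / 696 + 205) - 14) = -398809 / 2088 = -191.00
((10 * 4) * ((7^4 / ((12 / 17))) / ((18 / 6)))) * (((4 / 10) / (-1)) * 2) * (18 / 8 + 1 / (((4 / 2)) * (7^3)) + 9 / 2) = -2204594 / 9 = -244954.89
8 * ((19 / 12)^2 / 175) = 361 / 3150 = 0.11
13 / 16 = 0.81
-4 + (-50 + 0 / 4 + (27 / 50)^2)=-53.71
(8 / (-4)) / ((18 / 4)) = -4 / 9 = -0.44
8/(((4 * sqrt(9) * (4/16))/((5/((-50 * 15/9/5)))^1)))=-4/5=-0.80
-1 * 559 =-559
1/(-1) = -1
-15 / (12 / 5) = -25 / 4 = -6.25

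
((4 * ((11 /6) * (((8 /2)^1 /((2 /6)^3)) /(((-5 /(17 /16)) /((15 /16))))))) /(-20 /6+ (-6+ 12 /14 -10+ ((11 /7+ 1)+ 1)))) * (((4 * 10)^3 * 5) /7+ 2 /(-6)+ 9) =2423979459 /5008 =484021.46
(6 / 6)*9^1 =9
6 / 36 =1 / 6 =0.17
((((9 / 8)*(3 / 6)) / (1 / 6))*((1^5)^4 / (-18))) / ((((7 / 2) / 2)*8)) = -3 / 224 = -0.01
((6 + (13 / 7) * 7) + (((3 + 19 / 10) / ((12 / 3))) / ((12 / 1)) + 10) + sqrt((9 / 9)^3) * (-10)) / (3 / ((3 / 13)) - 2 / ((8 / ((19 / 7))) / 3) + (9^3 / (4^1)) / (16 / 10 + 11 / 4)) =1861307 / 5150760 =0.36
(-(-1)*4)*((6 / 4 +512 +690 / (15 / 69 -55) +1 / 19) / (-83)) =-799528 / 33117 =-24.14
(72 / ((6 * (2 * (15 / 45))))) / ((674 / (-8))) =-72 / 337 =-0.21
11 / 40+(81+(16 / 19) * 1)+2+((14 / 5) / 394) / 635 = 7997199319 / 95072200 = 84.12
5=5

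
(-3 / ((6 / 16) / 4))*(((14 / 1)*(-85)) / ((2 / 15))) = 285600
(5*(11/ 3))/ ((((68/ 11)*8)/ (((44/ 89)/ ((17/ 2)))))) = 6655/ 308652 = 0.02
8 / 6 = 4 / 3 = 1.33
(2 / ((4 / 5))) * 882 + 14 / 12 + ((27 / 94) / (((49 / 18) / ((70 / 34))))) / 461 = 34129930691 / 15470238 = 2206.17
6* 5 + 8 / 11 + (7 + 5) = 470 / 11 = 42.73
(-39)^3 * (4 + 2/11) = -2728674/11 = -248061.27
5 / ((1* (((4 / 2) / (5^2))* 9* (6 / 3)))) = 125 / 36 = 3.47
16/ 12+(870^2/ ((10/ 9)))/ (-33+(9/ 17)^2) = -98428541/ 4728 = -20818.22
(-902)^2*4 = 3254416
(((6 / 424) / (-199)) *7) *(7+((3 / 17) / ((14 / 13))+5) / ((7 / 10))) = -8982 / 1255093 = -0.01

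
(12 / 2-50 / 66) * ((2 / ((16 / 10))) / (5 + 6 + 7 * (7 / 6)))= 173 / 506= 0.34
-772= -772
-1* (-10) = 10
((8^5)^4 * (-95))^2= 11996282661958865752956858719030109798400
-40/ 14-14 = -118/ 7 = -16.86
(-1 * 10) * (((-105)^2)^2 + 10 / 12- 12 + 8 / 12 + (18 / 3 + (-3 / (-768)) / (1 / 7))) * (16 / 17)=-155584794275 / 136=-1144005840.26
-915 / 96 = -305 / 32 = -9.53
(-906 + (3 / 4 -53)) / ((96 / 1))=-3833 / 384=-9.98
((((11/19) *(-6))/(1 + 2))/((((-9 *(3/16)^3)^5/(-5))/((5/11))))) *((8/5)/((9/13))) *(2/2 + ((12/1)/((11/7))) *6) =-617504757867427240345600/1593749874362283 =-387453996.26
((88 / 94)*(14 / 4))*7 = 1078 / 47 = 22.94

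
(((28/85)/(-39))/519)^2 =784/2960068635225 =0.00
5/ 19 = 0.26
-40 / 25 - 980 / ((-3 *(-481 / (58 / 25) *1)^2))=-138157256 / 86760375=-1.59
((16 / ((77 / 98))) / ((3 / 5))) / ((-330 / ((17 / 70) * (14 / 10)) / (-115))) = 21896 / 5445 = 4.02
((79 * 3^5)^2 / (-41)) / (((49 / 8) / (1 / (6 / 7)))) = -491366412 / 287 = -1712078.09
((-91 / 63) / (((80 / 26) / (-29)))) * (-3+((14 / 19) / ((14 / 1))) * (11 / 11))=-34307 / 855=-40.13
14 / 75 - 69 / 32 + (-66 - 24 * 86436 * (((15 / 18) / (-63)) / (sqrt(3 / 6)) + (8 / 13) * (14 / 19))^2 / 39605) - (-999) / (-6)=-2560058691830047 / 10438249442400 + 1229312 * sqrt(2) / 1956487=-244.37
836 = 836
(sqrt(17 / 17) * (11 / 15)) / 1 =11 / 15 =0.73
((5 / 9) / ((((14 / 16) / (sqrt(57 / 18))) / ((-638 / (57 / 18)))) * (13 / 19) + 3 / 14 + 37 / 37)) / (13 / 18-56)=-353405369856 / 42698860902785-45517472 * sqrt(114) / 42698860902785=-0.01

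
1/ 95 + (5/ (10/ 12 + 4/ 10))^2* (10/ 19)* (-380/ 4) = -106873631/ 130055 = -821.76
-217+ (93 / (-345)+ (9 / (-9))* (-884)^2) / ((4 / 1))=-89967291 / 460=-195581.07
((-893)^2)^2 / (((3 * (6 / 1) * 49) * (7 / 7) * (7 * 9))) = 635924907601 / 55566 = 11444496.77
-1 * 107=-107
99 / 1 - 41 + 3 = 61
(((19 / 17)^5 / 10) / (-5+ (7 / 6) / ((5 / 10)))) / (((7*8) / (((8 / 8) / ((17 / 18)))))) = -66854673 / 54068154560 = -0.00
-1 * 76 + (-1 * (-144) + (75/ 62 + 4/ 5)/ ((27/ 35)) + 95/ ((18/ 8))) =188873/ 1674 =112.83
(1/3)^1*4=4/3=1.33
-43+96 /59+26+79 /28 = -20735 /1652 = -12.55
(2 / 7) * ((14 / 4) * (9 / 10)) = 9 / 10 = 0.90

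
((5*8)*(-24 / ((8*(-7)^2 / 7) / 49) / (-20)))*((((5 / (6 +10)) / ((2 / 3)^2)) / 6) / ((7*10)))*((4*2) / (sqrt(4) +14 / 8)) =3 / 20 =0.15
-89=-89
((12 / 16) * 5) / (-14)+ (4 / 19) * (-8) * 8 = -13.74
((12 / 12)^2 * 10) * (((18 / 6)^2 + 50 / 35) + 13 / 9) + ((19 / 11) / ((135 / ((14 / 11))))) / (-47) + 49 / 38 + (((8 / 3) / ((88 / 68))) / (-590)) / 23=33260515052771 / 277126770690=120.02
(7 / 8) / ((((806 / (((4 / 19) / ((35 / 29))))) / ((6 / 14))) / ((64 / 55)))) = 1392 / 14739725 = 0.00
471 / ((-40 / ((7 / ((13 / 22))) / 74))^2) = 2792559 / 370177600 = 0.01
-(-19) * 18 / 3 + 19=133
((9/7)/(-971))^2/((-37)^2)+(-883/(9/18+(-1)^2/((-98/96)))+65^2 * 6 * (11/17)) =921949166380961107/50534126979679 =18244.09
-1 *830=-830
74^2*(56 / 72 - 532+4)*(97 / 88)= -3182337.30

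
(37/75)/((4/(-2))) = -37/150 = -0.25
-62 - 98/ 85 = -5368/ 85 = -63.15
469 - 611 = -142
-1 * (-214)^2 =-45796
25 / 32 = 0.78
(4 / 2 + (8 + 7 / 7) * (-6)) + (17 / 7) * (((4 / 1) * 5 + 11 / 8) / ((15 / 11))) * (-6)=-39257 / 140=-280.41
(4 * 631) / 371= 2524 / 371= 6.80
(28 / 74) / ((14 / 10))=10 / 37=0.27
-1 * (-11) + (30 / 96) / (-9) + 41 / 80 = 11.48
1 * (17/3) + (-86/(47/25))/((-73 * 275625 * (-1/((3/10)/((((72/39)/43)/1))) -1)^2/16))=87524740677581/15445466594775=5.67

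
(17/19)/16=17/304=0.06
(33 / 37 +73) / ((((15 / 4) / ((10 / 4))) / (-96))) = -4729.08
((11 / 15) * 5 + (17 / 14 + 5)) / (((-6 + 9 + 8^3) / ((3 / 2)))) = 0.03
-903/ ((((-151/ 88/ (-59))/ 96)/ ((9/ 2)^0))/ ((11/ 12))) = -412577088/ 151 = -2732298.60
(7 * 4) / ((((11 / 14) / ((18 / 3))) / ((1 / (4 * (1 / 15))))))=8820 / 11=801.82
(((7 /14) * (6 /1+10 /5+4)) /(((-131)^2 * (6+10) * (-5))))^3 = -27 /323450441233984000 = -0.00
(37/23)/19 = 37/437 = 0.08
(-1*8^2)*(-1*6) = 384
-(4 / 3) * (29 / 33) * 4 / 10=-0.47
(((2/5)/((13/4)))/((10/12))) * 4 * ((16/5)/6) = 512/1625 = 0.32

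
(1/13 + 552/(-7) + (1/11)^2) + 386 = 3382888/11011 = 307.23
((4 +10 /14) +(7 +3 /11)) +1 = 1000 /77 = 12.99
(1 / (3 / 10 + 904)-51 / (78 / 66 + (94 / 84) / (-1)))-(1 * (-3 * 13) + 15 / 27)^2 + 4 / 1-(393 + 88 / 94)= -2676035694265 / 998374329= -2680.39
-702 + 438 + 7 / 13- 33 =-3854 / 13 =-296.46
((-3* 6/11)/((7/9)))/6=-27/77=-0.35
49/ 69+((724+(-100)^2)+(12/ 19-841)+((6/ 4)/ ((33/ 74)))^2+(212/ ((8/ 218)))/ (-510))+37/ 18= 9886.38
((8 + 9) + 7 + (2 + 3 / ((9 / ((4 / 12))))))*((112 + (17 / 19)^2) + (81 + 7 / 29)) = 477384875 / 94221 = 5066.65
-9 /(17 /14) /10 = -63 /85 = -0.74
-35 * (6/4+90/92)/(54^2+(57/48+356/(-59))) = -627760/21068989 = -0.03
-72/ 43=-1.67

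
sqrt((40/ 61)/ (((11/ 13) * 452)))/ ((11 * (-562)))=-sqrt(9856990)/ 468737786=-0.00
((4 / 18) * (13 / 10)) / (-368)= -13 / 16560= -0.00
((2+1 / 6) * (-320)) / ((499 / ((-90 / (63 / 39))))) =270400 / 3493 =77.41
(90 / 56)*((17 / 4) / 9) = 85 / 112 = 0.76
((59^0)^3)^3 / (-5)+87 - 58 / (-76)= 16637 / 190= 87.56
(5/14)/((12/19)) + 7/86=4673/7224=0.65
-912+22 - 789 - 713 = -2392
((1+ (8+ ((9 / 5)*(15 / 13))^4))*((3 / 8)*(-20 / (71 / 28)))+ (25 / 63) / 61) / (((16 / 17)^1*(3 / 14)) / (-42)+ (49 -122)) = 75717842282075 / 67701849145047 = 1.12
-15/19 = -0.79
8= 8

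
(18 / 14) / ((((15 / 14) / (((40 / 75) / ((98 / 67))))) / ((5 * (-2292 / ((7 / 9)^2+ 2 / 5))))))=-99509472 / 19943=-4989.69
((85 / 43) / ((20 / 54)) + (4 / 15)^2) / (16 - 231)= -104651 / 4160250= -0.03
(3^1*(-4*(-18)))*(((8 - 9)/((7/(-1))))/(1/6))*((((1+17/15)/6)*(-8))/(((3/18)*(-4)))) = 27648/35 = 789.94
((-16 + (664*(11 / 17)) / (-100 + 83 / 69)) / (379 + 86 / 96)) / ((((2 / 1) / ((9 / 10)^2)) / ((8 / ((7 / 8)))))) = -2933978112 / 14792651405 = -0.20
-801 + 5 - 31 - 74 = -901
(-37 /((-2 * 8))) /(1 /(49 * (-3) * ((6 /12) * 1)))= -5439 /32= -169.97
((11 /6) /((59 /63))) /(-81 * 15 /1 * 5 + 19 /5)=-0.00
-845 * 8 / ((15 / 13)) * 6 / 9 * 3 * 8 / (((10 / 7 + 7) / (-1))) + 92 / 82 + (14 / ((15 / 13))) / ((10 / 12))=2020569898 / 181425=11137.22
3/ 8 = 0.38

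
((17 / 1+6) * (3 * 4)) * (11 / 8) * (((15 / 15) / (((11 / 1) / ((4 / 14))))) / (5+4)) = 23 / 21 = 1.10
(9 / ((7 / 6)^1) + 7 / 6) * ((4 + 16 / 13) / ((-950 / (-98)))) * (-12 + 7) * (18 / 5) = -532644 / 6175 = -86.26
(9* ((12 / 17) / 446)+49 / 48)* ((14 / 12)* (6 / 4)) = 1318457 / 727872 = 1.81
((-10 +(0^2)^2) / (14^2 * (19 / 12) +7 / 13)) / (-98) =195 / 594076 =0.00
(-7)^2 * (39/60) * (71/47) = 45227/940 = 48.11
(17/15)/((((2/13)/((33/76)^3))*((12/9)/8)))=7942077/2194880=3.62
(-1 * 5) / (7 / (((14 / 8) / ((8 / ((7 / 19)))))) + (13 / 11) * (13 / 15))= -5775 / 101503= -0.06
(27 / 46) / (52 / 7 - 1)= 0.09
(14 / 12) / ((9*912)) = 7 / 49248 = 0.00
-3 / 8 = -0.38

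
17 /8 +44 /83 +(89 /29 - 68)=-1199185 /19256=-62.28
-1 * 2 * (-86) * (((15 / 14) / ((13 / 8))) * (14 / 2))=10320 / 13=793.85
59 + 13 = 72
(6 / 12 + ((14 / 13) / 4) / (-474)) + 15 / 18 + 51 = 214983 / 4108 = 52.33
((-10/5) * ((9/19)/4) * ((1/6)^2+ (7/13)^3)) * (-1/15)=2909/1001832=0.00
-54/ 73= -0.74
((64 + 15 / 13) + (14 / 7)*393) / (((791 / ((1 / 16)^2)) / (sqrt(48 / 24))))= 11065*sqrt(2) / 2632448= 0.01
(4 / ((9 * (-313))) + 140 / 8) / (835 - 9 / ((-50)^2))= 123233750 / 5880462147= 0.02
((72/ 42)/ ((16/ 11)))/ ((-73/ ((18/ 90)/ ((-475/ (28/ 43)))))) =33/ 7455125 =0.00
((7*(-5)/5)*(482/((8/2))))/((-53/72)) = 60732/53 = 1145.89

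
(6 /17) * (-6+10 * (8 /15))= -4 /17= -0.24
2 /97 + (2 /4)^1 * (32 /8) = 196 /97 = 2.02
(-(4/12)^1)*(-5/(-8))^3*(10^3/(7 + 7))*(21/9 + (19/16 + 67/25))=-664375/18432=-36.04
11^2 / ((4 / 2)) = 121 / 2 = 60.50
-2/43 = -0.05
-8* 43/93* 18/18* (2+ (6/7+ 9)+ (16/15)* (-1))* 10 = -779504/1953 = -399.13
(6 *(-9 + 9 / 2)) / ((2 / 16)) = -216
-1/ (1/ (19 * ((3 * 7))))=-399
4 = 4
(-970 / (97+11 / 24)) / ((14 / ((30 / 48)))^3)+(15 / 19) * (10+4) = 11.05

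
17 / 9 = 1.89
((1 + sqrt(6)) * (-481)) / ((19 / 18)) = -8658 * sqrt(6) / 19-8658 / 19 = -1571.88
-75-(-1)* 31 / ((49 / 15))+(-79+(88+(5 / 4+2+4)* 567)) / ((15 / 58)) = 7773453 / 490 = 15864.19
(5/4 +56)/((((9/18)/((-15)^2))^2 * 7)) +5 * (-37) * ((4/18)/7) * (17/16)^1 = 834701855/504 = 1656154.47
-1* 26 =-26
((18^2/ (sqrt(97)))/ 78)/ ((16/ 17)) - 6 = -6 + 459*sqrt(97)/ 10088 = -5.55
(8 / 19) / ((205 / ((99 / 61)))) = 792 / 237595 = 0.00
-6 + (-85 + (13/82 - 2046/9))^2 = 5897108929/60516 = 97447.10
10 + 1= 11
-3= -3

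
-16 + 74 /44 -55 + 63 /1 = -139 /22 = -6.32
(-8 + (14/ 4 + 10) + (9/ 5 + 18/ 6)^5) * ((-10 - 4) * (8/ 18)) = -446869444/ 28125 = -15888.69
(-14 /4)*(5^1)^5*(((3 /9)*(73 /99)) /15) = -319375 /1782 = -179.22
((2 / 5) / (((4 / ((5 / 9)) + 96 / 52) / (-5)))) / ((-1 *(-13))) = -5 / 294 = -0.02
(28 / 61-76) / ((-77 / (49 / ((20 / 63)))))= 508032 / 3355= 151.43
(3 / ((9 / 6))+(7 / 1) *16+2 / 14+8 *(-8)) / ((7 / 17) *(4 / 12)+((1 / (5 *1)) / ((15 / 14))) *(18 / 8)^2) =3580200 / 77273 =46.33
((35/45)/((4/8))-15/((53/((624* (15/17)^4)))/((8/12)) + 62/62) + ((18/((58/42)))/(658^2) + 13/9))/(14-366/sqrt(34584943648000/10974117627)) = -1856711531373897039233016000/2166835060522830603409024021-5420741094474766447860* sqrt(1246683631335)/15167845423659814223863168147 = -1.26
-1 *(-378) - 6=372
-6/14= -3/7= -0.43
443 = 443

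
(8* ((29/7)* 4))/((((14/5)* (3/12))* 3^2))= 9280/441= 21.04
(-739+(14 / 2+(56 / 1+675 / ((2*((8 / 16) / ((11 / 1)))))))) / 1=6749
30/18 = 5/3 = 1.67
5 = 5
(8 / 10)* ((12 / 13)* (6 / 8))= 36 / 65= 0.55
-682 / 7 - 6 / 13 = -8908 / 91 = -97.89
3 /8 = 0.38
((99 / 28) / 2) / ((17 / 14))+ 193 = 13223 / 68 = 194.46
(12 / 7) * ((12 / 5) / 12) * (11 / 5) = 132 / 175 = 0.75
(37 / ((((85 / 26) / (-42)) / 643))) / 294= -618566 / 595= -1039.61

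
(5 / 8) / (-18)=-5 / 144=-0.03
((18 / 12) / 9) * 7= 7 / 6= 1.17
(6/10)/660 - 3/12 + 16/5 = 1623/550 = 2.95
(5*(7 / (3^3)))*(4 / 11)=140 / 297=0.47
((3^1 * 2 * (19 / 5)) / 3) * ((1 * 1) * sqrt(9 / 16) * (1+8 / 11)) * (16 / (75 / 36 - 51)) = -103968 / 32285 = -3.22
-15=-15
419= 419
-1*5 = -5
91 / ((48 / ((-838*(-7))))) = 266903 / 24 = 11120.96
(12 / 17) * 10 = 120 / 17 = 7.06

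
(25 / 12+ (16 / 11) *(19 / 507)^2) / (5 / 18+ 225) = 23585929 / 2547926810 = 0.01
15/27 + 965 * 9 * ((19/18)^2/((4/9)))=3135365/144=21773.37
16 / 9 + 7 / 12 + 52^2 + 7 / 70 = 2706.46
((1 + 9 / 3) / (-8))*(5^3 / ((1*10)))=-25 / 4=-6.25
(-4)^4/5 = 256/5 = 51.20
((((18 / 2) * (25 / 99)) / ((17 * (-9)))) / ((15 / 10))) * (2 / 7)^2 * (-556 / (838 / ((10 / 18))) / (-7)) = -278000 / 6530644197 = -0.00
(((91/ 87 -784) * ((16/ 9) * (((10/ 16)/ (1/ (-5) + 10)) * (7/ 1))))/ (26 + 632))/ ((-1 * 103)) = 243275/ 26533521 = 0.01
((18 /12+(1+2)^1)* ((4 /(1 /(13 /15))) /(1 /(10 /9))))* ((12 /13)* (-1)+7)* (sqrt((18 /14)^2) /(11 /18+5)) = 17064 /707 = 24.14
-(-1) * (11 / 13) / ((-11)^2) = 0.01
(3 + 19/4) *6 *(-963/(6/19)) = -567207/4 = -141801.75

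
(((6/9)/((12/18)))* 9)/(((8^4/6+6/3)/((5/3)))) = 45/2054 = 0.02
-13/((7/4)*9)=-52/63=-0.83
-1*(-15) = 15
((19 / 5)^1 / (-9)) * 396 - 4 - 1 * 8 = -896 / 5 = -179.20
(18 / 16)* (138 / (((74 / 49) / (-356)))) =-2708181 / 74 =-36597.04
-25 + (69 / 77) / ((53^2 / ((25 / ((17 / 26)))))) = -91879675 / 3676981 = -24.99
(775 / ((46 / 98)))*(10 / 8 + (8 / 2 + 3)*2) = 2316475 / 92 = 25179.08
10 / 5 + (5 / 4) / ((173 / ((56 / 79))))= 2.01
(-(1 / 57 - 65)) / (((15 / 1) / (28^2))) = 3396.42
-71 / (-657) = 71 / 657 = 0.11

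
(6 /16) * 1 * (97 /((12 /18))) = 873 /16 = 54.56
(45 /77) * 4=180 /77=2.34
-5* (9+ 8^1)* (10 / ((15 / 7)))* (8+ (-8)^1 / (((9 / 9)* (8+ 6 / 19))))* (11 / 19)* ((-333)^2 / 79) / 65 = -53803638504 / 1541527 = -34902.82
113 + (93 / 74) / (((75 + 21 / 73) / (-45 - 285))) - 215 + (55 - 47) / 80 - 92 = -67583563 / 338920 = -199.41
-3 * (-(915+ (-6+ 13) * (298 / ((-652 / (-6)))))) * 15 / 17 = 6852330 / 2771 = 2472.87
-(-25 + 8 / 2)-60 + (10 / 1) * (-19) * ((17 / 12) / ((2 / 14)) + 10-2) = -20659 / 6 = -3443.17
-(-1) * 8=8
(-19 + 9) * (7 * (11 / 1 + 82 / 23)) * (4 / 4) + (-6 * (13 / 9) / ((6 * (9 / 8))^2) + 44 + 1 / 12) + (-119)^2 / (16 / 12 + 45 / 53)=384911457433 / 69817788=5513.09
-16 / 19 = -0.84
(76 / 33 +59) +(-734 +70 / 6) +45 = -20329 / 33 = -616.03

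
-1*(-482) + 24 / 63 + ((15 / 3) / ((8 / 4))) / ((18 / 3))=40555 / 84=482.80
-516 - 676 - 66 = -1258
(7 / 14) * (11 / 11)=1 / 2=0.50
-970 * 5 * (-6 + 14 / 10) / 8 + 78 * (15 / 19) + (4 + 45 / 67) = 14537663 / 5092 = 2855.00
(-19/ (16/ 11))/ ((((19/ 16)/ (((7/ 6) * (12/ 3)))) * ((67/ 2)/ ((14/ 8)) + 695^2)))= -1078/ 10143927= -0.00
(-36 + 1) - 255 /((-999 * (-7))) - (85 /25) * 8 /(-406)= -11819506 /337995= -34.97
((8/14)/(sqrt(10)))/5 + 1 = 2 * sqrt(10)/175 + 1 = 1.04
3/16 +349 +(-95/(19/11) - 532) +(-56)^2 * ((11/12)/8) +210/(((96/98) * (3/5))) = 7661/16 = 478.81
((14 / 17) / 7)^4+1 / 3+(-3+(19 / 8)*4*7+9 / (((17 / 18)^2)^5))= 964933211316287 / 12095963402694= 79.77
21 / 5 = 4.20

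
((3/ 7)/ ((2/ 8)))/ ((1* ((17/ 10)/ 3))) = 360/ 119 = 3.03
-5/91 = -0.05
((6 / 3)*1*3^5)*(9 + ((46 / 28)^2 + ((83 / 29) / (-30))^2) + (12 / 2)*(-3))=-3150296739 / 1030225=-3057.87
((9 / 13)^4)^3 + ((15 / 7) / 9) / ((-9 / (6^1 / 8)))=-45318182419193 / 5871117450865212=-0.01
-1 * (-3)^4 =-81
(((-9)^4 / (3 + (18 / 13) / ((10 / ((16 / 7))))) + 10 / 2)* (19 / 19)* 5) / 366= 2494000 / 92049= 27.09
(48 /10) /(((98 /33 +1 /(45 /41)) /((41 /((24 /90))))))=365310 /1921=190.17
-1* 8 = -8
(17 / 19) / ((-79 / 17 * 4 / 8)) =-0.39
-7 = -7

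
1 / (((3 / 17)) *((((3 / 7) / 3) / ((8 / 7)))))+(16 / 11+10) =1874 / 33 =56.79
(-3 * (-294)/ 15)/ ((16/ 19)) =2793/ 40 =69.82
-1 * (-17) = 17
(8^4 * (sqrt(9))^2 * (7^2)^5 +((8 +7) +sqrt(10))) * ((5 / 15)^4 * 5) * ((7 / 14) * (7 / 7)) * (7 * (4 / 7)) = 10 * sqrt(10) / 81 +34710558597170 / 27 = 1285576244340.02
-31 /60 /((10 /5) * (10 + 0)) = -31 /1200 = -0.03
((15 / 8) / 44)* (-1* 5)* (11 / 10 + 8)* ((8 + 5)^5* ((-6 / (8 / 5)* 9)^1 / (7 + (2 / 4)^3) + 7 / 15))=41119585871 / 13376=3074131.72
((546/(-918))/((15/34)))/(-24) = 0.06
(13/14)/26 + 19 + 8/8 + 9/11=20.85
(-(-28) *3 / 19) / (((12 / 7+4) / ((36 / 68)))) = 1323 / 3230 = 0.41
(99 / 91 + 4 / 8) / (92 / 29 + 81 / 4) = 16762 / 247247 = 0.07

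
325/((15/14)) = 910/3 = 303.33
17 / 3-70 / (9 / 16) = -1069 / 9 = -118.78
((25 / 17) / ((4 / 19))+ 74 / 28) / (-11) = -4583 / 5236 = -0.88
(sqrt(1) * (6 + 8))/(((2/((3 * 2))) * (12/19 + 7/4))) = 17.64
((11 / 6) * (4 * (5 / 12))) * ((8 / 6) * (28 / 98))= 220 / 189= 1.16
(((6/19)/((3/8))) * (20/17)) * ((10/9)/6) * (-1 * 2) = -3200/8721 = -0.37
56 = 56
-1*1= -1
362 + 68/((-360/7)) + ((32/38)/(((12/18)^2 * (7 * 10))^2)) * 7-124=28331059/119700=236.68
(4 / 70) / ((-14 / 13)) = -13 / 245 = -0.05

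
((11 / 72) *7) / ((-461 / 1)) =-77 / 33192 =-0.00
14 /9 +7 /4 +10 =479 /36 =13.31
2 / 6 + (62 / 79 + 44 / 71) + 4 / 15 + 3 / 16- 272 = -121068233 / 448720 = -269.81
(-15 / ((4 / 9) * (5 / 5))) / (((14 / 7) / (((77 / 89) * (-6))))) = 31185 / 356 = 87.60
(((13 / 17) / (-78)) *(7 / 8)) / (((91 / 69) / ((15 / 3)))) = -115 / 3536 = -0.03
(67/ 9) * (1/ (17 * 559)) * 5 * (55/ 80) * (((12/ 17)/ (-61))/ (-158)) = 3685/ 18684342456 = 0.00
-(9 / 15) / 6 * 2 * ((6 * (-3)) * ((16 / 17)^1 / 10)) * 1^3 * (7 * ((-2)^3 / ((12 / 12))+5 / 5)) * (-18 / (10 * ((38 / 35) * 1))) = 222264 / 8075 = 27.52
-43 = -43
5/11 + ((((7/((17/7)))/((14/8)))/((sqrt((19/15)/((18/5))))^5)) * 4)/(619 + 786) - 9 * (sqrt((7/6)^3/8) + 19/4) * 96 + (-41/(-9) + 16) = -404216/99 - 84 * sqrt(21) + 979776 * sqrt(114)/163827215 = -4467.86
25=25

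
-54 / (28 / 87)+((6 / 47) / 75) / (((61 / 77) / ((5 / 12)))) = -167.78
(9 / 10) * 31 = 279 / 10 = 27.90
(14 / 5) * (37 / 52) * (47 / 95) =12173 / 12350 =0.99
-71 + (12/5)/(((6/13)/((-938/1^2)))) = -24743/5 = -4948.60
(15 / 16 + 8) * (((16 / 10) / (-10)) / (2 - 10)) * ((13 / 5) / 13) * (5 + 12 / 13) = 847 / 4000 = 0.21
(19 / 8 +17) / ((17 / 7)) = 1085 / 136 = 7.98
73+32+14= 119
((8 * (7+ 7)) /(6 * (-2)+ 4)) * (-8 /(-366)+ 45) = -115346 /183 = -630.31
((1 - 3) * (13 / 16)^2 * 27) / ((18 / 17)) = -8619 / 256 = -33.67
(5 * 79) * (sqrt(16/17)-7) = -2765 + 1580 * sqrt(17)/17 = -2381.79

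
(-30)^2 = 900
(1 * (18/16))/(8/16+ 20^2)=1/356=0.00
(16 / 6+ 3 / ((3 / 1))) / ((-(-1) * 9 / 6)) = 22 / 9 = 2.44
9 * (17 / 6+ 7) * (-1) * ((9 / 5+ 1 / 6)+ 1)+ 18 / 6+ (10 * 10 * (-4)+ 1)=-13171 / 20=-658.55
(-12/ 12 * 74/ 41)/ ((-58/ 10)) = 370/ 1189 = 0.31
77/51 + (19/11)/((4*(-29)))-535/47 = -30243359/3058572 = -9.89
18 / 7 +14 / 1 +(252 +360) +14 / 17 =74898 / 119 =629.39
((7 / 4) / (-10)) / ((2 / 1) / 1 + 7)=-7 / 360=-0.02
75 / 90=5 / 6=0.83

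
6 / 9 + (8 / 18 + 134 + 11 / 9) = 409 / 3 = 136.33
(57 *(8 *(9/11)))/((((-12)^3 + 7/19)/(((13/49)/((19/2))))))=-0.01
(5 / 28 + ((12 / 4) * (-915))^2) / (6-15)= -210980705 / 252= -837225.02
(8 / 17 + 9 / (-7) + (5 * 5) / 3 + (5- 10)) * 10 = 25.18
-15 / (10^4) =-3 / 2000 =-0.00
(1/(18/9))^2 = 1/4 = 0.25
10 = 10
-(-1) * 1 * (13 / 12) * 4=13 / 3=4.33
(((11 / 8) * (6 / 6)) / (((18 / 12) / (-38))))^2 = 43681 / 36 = 1213.36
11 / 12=0.92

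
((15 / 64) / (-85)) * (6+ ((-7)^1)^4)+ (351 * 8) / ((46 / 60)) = 91487037 / 25024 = 3655.97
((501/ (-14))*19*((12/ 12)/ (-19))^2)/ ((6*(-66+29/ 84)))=501/ 104785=0.00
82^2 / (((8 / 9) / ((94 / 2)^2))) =33419961 / 2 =16709980.50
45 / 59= 0.76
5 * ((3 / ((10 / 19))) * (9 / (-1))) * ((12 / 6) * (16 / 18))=-456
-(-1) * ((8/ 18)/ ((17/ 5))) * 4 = 80/ 153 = 0.52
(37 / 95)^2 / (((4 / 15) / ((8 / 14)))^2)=12321 / 17689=0.70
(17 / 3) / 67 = 17 / 201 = 0.08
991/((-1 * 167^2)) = -0.04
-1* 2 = -2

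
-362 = -362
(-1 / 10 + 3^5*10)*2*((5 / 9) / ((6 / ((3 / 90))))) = 24299 / 1620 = 15.00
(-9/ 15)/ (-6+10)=-3/ 20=-0.15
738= 738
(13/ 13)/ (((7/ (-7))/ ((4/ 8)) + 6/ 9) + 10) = 3/ 26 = 0.12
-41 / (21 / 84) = -164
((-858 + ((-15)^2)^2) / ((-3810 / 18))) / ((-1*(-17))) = -13.83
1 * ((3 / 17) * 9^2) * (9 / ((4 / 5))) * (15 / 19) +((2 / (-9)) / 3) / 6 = 126.94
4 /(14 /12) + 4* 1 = 52 /7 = 7.43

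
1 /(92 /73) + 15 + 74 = 8261 /92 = 89.79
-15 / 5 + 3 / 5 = -12 / 5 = -2.40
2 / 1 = 2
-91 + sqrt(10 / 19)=-91 + sqrt(190) / 19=-90.27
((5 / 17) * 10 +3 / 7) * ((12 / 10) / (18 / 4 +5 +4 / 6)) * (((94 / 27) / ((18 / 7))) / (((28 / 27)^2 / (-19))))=-9668511 / 1016260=-9.51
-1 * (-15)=15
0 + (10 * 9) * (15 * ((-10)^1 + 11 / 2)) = -6075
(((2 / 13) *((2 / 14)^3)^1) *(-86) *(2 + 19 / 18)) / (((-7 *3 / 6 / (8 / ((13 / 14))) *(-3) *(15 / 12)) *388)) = -0.00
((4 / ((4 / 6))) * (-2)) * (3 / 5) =-36 / 5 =-7.20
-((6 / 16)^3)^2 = -729 / 262144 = -0.00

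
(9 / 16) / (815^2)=0.00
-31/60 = -0.52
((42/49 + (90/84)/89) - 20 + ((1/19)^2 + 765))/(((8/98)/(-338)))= -396893754257/128516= -3088282.82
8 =8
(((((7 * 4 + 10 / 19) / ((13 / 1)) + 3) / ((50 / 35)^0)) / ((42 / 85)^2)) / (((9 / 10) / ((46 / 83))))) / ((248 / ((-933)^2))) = 103105807102625 / 2242153368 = 45985.17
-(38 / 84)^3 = -6859 / 74088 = -0.09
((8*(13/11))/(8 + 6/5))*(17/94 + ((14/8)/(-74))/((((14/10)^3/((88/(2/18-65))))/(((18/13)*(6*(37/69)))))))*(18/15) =280998192/978284461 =0.29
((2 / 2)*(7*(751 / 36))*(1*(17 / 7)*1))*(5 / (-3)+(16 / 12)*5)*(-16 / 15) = -51068 / 27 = -1891.41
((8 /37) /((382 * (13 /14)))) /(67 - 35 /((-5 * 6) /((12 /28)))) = 112 /12402585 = 0.00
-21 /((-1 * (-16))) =-21 /16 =-1.31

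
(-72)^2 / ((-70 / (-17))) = 44064 / 35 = 1258.97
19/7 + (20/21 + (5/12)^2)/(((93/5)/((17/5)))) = 273743/93744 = 2.92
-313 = -313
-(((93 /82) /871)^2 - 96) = 489705791415 /5101102084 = 96.00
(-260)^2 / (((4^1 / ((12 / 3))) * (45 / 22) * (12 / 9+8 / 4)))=29744 / 3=9914.67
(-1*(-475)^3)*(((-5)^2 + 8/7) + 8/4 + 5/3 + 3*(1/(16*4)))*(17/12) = 73108259078125/16128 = 4533002174.98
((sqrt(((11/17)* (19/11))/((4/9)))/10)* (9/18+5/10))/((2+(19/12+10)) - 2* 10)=-9* sqrt(323)/6545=-0.02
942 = 942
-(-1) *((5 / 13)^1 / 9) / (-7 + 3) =-5 / 468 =-0.01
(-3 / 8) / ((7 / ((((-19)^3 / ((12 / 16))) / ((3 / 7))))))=6859 / 6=1143.17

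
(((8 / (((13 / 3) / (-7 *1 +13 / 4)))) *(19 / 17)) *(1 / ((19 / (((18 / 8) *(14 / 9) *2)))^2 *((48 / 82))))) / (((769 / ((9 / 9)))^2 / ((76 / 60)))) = -2009 / 522763124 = -0.00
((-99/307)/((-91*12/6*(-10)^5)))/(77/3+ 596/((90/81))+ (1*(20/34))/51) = -28611/907620608440000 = -0.00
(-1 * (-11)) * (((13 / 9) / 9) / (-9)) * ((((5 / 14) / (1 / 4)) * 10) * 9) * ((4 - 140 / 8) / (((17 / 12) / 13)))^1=371800 / 119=3124.37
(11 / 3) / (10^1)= 11 / 30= 0.37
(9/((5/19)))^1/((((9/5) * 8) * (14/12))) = 57/28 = 2.04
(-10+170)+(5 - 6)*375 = -215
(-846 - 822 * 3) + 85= -3227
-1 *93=-93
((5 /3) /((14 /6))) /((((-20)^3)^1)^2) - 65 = -5823999999 /89600000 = -65.00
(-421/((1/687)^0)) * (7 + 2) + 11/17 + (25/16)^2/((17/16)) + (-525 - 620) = -1341247/272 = -4931.06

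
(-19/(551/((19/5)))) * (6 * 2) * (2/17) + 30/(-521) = -311526/1284265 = -0.24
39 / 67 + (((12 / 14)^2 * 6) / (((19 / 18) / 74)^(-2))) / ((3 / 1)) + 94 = 7651685533 / 80899686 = 94.58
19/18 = 1.06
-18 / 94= -9 / 47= -0.19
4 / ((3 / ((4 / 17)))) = 16 / 51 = 0.31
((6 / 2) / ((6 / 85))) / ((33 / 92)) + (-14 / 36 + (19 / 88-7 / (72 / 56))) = 29797 / 264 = 112.87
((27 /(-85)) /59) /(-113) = 27 /566695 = 0.00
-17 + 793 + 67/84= 65251/84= 776.80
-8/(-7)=8/7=1.14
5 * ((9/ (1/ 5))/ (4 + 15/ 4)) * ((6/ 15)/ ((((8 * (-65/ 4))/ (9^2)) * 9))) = -324/ 403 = -0.80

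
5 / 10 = 0.50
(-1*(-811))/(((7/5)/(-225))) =-130339.29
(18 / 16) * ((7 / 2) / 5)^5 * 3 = 453789 / 800000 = 0.57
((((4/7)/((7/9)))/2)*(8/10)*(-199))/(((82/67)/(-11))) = 5279868/10045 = 525.62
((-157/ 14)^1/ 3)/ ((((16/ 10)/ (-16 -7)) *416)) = 18055/ 139776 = 0.13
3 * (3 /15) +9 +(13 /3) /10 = 301 /30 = 10.03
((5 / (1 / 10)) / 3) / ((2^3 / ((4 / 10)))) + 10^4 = 60005 / 6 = 10000.83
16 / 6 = 8 / 3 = 2.67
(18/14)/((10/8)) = 1.03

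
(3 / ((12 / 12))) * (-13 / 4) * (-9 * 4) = 351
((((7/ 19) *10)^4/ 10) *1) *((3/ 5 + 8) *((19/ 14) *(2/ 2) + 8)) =193211900/ 130321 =1482.58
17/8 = 2.12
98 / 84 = 1.17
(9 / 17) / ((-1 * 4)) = -9 / 68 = -0.13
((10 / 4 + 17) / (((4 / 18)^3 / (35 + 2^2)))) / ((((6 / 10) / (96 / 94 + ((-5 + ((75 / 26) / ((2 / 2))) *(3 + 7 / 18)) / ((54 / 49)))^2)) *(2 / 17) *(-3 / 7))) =-39293304616685 / 866304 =-45357408.73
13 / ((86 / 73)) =949 / 86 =11.03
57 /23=2.48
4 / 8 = 1 / 2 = 0.50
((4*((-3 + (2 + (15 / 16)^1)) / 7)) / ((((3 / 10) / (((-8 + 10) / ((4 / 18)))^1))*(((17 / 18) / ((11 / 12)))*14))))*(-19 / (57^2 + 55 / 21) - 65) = 2197235205 / 455044576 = 4.83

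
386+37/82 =31689/82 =386.45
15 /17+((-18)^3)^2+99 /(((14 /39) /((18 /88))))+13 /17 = 32379692519 /952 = 34012282.06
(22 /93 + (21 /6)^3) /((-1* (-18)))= 32075 /13392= 2.40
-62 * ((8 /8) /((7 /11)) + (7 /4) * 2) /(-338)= 2201 /2366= 0.93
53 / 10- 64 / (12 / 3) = -107 / 10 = -10.70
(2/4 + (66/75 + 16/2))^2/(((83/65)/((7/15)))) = 20016451/622500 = 32.15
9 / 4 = 2.25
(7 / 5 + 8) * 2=94 / 5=18.80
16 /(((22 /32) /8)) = 2048 /11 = 186.18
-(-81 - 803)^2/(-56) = 13954.57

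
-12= -12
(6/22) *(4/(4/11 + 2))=6/13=0.46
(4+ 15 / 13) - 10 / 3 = 71 / 39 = 1.82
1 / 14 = 0.07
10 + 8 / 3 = 38 / 3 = 12.67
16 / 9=1.78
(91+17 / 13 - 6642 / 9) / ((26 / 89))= -373533 / 169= -2210.25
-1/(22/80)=-40/11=-3.64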